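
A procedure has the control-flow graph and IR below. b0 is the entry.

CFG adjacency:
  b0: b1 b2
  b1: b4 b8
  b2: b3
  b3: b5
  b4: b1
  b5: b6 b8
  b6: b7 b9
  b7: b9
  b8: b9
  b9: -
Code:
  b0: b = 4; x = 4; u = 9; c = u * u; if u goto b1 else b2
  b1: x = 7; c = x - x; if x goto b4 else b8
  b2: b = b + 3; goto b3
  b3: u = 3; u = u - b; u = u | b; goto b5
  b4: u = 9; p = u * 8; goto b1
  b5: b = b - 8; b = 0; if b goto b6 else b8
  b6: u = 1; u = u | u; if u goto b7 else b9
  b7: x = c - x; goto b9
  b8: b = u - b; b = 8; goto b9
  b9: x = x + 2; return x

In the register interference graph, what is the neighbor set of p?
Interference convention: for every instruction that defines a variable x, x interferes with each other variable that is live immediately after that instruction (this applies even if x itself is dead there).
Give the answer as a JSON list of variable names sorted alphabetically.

Answer: ["b", "u"]

Analysis:
Per-block:
  b0: {b,c,u,x} / ∅
  b1: {c,x} / ∅
  b2: {b} / {b}
  b3: {u} / {b}
  b4: {p,u} / ∅
  b5: {b} / {b}
  b6: {u} / ∅
  b7: {x} / {c,x}
  b8: {b} / {b,u}
  b9: {x} / {x}

Backward fixpoint:
  live b0: ∅→{b,c,u,x}
  live b1: {b,u}→{b,u,x}
  live b2: {b,c,x}→{b,c,x}
  live b3: {b,c,x}→{b,c,u,x}
  live b4: {b}→{b,u}
  live b5: {b,c,u,x}→{b,c,u,x}
  live b6: {c,x}→{c,x}
  live b7: {c,x}→{x}
  live b8: {b,u,x}→{x}
  live b9: {x}→∅

Interference:
  b — {c,p,u,x}
  c — {b,u,x}
  p — {b,u}
  u — {b,c,p,x}
  x — {b,c,u}

N(p) = ["b", "u"]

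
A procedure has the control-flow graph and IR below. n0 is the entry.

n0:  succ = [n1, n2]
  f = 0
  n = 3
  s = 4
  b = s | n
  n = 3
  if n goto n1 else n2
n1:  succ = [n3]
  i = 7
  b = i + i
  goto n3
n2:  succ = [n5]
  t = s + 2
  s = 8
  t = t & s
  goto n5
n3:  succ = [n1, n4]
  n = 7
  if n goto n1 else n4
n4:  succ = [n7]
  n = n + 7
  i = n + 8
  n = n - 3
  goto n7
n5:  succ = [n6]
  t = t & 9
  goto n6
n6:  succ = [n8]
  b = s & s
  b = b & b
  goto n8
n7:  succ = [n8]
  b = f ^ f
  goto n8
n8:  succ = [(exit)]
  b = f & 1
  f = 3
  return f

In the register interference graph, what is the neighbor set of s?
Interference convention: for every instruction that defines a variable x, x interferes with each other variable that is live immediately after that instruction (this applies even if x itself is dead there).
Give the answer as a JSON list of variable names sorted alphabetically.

Answer: ["b", "f", "n", "t"]

Working:
def/use:
  n0 def {b,f,n,s} use ∅
  n1 def {b,i} use ∅
  n2 def {s,t} use {s}
  n3 def {n} use ∅
  n4 def {i,n} use {n}
  n5 def {t} use {t}
  n6 def {b} use {s}
  n7 def {b} use {f}
  n8 def {b,f} use {f}

Live sets:
  n0: in=∅ out={f,s}
  n1: in={f} out={f}
  n2: in={f,s} out={f,s,t}
  n3: in={f} out={f,n}
  n4: in={f,n} out={f}
  n5: in={f,s,t} out={f,s}
  n6: in={f,s} out={f}
  n7: in={f} out={f}
  n8: in={f} out=∅

Interference:
  b: {f,s}
  f: {b,i,n,s,t}
  i: {f,n}
  n: {f,i,s}
  s: {b,f,n,t}
  t: {f,s}

N(s) = ["b", "f", "n", "t"]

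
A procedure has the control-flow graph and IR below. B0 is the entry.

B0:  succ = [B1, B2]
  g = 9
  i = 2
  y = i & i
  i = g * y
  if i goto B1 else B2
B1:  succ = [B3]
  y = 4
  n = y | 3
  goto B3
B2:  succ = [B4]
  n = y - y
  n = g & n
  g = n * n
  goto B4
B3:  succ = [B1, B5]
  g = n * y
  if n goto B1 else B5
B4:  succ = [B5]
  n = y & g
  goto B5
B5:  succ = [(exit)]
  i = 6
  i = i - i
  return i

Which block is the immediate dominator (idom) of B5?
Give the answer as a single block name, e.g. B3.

Answer: B0

Derivation:
idom tree: B1←B0 B2←B0 B3←B1 B4←B2 B5←B0
Dom∩ at merges:
  B1: preds {B0,B3}: {B0} ∩ {B0,B1,B3} = {B0}; idom=B0
  B5: preds {B3,B4}: {B0,B1,B3} ∩ {B0,B2,B4} = {B0}; idom=B0

idom(B5) = B0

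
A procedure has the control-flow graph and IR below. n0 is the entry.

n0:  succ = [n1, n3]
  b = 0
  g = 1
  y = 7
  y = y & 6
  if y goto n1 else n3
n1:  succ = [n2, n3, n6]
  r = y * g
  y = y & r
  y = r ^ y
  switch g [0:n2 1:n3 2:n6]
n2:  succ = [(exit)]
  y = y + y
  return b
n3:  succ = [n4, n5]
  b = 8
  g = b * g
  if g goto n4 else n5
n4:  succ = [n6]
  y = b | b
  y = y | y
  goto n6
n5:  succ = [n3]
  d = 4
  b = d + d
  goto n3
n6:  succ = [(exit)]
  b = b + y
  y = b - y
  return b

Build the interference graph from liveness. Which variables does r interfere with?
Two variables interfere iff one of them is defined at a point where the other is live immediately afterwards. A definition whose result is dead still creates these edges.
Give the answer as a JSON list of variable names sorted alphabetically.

Answer: ["b", "g", "y"]

Derivation:
Per-block:
  n0: {b,g,y} / ∅
  n1: {r,y} / {g,y}
  n2: {y} / {b,y}
  n3: {b,g} / {g}
  n4: {y} / {b}
  n5: {b,d} / ∅
  n6: {b,y} / {b,y}

Liveness:
  live n0: ∅→{b,g,y}
  live n1: {b,g,y}→{b,g,y}
  live n2: {b,y}→∅
  live n3: {g}→{b,g}
  live n4: {b}→{b,y}
  live n5: {g}→{g}
  live n6: {b,y}→∅

Conflict graph:
  b: {g,r,y}
  d: {g}
  g: {b,d,r,y}
  r: {b,g,y}
  y: {b,g,r}

N(r) = ["b", "g", "y"]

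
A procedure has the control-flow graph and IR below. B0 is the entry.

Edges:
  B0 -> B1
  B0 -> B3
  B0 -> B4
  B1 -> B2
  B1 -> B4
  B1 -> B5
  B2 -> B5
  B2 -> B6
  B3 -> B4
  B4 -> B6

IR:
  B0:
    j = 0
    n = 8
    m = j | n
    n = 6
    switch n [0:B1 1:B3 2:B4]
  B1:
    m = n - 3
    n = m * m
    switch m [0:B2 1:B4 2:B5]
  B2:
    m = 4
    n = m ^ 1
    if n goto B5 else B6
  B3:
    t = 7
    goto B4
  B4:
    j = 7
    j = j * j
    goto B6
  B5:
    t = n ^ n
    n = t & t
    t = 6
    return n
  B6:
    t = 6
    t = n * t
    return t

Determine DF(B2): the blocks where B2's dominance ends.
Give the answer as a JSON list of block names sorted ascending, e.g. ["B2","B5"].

Answer: ["B5", "B6"]

Derivation:
idom tree: B1←B0 B2←B1 B3←B0 B4←B0 B5←B1 B6←B0
Dom∩ at merges:
  B4: preds {B0,B1,B3}: {B0} ∩ {B0,B1} ∩ {B0,B3} = {B0}; idom=B0
  B5: preds {B1,B2}: {B0,B1} ∩ {B0,B1,B2} = {B0,B1}; idom=B1
  B6: preds {B2,B4}: {B0,B1,B2} ∩ {B0,B4} = {B0}; idom=B0

DF walk-up:
  B4←B0: walk · to B0
  B4←B1: walk B1 to B0
  B4←B3: walk B3 to B0
  B5←B1: walk · to B1
  B5←B2: walk B2 to B1
  B6←B2: walk B2→B1 to B0
  B6←B4: walk B4 to B0
  B0: DF=∅
  B1: DF={B4,B6}
  B2: DF={B5,B6}
  B3: DF={B4}
  B4: DF={B6}
  B5: DF=∅
  B6: DF=∅

DF(B2) = ["B5", "B6"]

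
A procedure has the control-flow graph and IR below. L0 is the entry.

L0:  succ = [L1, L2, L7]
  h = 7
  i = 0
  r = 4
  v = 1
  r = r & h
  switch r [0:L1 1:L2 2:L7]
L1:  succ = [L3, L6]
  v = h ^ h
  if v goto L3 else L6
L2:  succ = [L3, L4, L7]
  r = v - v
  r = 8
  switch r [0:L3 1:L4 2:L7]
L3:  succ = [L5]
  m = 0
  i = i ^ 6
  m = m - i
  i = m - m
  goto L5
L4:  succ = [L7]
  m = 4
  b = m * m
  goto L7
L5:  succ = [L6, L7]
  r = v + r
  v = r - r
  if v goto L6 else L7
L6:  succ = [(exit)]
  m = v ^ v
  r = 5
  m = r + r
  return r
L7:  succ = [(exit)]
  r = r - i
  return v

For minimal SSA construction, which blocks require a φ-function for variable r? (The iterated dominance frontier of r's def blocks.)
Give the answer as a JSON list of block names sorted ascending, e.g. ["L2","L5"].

idom tree: L1←L0 L2←L0 L3←L0 L4←L2 L5←L3 L6←L0 L7←L0
Join-block Dom:
  L3: preds {L1,L2}: {L0,L1} ∩ {L0,L2} = {L0}; idom=L0
  L6: preds {L1,L5}: {L0,L1} ∩ {L0,L3,L5} = {L0}; idom=L0
  L7: preds {L0,L2,L4,L5}: {L0} ∩ {L0,L2} ∩ {L0,L2,L4} ∩ {L0,L3,L5} = {L0}; idom=L0

DF walk-up:
  L3←L1: walk L1 to L0
  L3←L2: walk L2 to L0
  L6←L1: walk L1 to L0
  L6←L5: walk L5→L3 to L0
  L7←L0: walk · to L0
  L7←L2: walk L2 to L0
  L7←L4: walk L4→L2 to L0
  L7←L5: walk L5→L3 to L0
  L0 → ∅
  L1 → {L3,L6}
  L2 → {L3,L7}
  L3 → {L6,L7}
  L4 → {L7}
  L5 → {L6,L7}
  L6 → ∅
  L7 → ∅

φ for r: defs {L0,L2,L5,L6,L7}
  DF⁺ = {L3,L6,L7}

Answer: ["L3", "L6", "L7"]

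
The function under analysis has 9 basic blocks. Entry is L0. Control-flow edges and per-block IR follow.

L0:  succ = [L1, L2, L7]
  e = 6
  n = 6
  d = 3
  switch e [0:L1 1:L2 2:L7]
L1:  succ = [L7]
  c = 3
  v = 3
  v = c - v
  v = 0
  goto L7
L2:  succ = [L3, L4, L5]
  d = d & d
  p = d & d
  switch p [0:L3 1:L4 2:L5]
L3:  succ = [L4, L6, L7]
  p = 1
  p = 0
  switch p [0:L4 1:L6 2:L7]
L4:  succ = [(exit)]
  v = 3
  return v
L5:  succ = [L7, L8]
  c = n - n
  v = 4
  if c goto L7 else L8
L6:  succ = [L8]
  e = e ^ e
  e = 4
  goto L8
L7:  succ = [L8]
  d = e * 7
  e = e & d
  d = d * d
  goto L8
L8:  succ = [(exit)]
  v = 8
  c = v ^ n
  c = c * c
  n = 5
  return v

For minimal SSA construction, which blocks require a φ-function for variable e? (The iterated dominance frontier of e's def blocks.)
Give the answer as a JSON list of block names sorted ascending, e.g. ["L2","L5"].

Answer: ["L8"]

Analysis:
idom tree: L1←L0 L2←L0 L3←L2 L4←L2 L5←L2 L6←L3 L7←L0 L8←L0
Join-block Dom:
  L4: preds {L2,L3}: {L0,L2} ∩ {L0,L2,L3} = {L0,L2}; idom=L2
  L7: preds {L0,L1,L3,L5}: {L0} ∩ {L0,L1} ∩ {L0,L2,L3} ∩ {L0,L2,L5} = {L0}; idom=L0
  L8: preds {L5,L6,L7}: {L0,L2,L5} ∩ {L0,L2,L3,L6} ∩ {L0,L7} = {L0}; idom=L0

DF walk-up:
  join L4 pred L2: · stop@L2
  join L4 pred L3: L3 stop@L2
  join L7 pred L0: · stop@L0
  join L7 pred L1: L1 stop@L0
  join L7 pred L3: L3→L2 stop@L0
  join L7 pred L5: L5→L2 stop@L0
  join L8 pred L5: L5→L2 stop@L0
  join L8 pred L6: L6→L3→L2 stop@L0
  join L8 pred L7: L7 stop@L0
  L0: DF=∅
  L1: DF={L7}
  L2: DF={L7,L8}
  L3: DF={L4,L7,L8}
  L4: DF=∅
  L5: DF={L7,L8}
  L6: DF={L8}
  L7: DF={L8}
  L8: DF=∅

φ for e: defs {L0,L6,L7}
  DF⁺ = {L8}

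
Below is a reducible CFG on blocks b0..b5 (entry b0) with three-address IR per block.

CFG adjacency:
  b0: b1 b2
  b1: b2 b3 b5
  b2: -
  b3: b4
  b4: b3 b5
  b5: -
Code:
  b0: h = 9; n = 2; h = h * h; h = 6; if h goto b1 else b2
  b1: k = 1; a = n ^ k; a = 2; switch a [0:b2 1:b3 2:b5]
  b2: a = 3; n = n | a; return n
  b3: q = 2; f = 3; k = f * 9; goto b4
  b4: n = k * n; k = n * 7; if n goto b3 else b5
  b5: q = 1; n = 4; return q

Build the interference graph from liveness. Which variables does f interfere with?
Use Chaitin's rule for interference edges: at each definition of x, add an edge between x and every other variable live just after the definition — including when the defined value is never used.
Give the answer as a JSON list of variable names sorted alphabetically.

Block summaries:
  b0 def {h,n} use ∅
  b1 def {a,k} use {n}
  b2 def {a,n} use {n}
  b3 def {f,k,q} use ∅
  b4 def {k,n} use {k,n}
  b5 def {n,q} use ∅

Liveness:
  b0: in=∅ out={n}
  b1: in={n} out={n}
  b2: in={n} out=∅
  b3: in={n} out={k,n}
  b4: in={k,n} out={n}
  b5: in=∅ out=∅

Interference:
  a: {n}
  f: {n}
  h: {n}
  k: {n}
  n: {a,f,h,k,q}
  q: {n}

N(f) = ["n"]

Answer: ["n"]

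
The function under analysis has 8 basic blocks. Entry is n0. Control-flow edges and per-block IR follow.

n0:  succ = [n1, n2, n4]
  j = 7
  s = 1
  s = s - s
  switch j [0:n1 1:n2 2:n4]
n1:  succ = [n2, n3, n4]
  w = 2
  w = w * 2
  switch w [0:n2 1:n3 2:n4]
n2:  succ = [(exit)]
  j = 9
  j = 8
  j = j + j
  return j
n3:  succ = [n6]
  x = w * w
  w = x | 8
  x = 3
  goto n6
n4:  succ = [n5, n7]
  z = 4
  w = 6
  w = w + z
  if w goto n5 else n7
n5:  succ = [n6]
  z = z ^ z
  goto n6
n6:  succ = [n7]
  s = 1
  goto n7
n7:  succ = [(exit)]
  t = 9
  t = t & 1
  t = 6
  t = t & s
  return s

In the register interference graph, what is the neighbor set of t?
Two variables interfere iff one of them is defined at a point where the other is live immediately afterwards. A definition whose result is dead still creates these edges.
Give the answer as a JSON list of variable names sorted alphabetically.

Answer: ["s"]

Derivation:
def/use:
  n0 def {j,s} use ∅
  n1 def {w} use ∅
  n2 def {j} use ∅
  n3 def {w,x} use {w}
  n4 def {w,z} use ∅
  n5 def {z} use {z}
  n6 def {s} use ∅
  n7 def {t} use {s}

Backward fixpoint:
  n0 li=∅ lo={s}
  n1 li={s} lo={s,w}
  n2 li=∅ lo=∅
  n3 li={w} lo=∅
  n4 li={s} lo={s,z}
  n5 li={z} lo=∅
  n6 li=∅ lo={s}
  n7 li={s} lo=∅

Conflict graph:
  j: {s}
  s: {j,t,w,z}
  t: {s}
  w: {s,z}
  x: ∅
  z: {s,w}

N(t) = ["s"]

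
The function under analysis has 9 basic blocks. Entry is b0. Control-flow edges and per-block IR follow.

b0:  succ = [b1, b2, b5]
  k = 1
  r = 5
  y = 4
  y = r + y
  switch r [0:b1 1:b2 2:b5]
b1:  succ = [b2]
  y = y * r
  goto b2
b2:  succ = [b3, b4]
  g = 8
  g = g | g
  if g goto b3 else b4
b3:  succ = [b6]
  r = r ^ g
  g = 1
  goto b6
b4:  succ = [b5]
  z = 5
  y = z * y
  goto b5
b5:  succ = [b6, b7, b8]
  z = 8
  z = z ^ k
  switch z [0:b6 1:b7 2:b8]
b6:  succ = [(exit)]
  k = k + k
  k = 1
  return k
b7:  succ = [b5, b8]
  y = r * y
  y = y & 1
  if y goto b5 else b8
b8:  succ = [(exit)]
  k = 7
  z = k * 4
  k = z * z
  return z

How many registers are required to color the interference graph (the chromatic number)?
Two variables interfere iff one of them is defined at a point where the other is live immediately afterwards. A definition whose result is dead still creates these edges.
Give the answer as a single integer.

def/use:
  b0 def {k,r,y} use ∅
  b1 def {y} use {r,y}
  b2 def {g} use ∅
  b3 def {g,r} use {g,r}
  b4 def {y,z} use {y}
  b5 def {z} use {k}
  b6 def {k} use {k}
  b7 def {y} use {r,y}
  b8 def {k,z} use ∅

Liveness:
  live b0: ∅→{k,r,y}
  live b1: {k,r,y}→{k,r,y}
  live b2: {k,r,y}→{g,k,r,y}
  live b3: {g,k,r}→{k}
  live b4: {k,r,y}→{k,r,y}
  live b5: {k,r,y}→{k,r,y}
  live b6: {k}→∅
  live b7: {k,r,y}→{k,r,y}
  live b8: ∅→∅

Conflict graph:
  g: {k,r,y}
  k: {g,r,y,z}
  r: {g,k,y,z}
  y: {g,k,r,z}
  z: {k,r,y}

Colouring:
  {g,k,r,y} pairwise interfere (4-clique) ⇒ χ ≥ 4
  4-colouring: r0={k}  r1={r}  r2={y}  r3={g,z}
  χ = 4

Answer: 4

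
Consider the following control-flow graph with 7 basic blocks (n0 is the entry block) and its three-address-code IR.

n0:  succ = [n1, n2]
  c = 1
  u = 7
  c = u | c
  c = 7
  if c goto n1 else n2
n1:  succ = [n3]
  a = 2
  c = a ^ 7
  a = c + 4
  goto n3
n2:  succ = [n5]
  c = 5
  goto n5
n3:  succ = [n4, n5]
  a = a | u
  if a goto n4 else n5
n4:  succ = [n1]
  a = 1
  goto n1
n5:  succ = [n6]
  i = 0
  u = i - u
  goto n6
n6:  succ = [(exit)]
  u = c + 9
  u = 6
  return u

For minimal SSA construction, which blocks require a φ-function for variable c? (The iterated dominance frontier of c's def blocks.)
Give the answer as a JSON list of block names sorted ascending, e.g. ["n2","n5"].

Answer: ["n1", "n5"]

Derivation:
idom tree: n1←n0 n2←n0 n3←n1 n4←n3 n5←n0 n6←n5
Join-block Dom:
  n1: preds {n0,n4}: {n0} ∩ {n0,n1,n3,n4} = {n0}; idom=n0
  n5: preds {n2,n3}: {n0,n2} ∩ {n0,n1,n3} = {n0}; idom=n0

Frontier:
  join n1 pred n0: · stop@n0
  join n1 pred n4: n4→n3→n1 stop@n0
  join n5 pred n2: n2 stop@n0
  join n5 pred n3: n3→n1 stop@n0
  DF(n0)=∅
  DF(n1)={n1,n5}
  DF(n2)={n5}
  DF(n3)={n1,n5}
  DF(n4)={n1}
  DF(n5)=∅
  DF(n6)=∅

φ for c: defs {n0,n1,n2}
  DF⁺ = {n1,n5}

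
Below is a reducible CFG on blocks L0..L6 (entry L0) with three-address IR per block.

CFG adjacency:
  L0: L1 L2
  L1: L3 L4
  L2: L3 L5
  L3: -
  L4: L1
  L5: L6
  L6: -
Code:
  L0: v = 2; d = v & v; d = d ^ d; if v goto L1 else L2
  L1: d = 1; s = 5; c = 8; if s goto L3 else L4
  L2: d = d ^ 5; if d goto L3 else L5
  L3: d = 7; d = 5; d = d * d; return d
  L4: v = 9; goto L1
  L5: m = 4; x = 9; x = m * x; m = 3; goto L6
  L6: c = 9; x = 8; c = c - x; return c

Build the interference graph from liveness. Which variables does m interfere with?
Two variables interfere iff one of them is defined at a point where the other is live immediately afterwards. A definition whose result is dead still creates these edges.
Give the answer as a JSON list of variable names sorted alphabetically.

Answer: ["x"]

Working:
Block summaries:
  L0 def {d,v} use ∅
  L1 def {c,d,s} use ∅
  L2 def {d} use {d}
  L3 def {d} use ∅
  L4 def {v} use ∅
  L5 def {m,x} use ∅
  L6 def {c,x} use ∅

Live sets:
  L0 li=∅ lo={d}
  L1 li=∅ lo=∅
  L2 li={d} lo=∅
  L3 li=∅ lo=∅
  L4 li=∅ lo=∅
  L5 li=∅ lo=∅
  L6 li=∅ lo=∅

Interference:
  c↔{s,x}
  d↔{v}
  m↔{x}
  s↔{c}
  v↔{d}
  x↔{c,m}

N(m) = ["x"]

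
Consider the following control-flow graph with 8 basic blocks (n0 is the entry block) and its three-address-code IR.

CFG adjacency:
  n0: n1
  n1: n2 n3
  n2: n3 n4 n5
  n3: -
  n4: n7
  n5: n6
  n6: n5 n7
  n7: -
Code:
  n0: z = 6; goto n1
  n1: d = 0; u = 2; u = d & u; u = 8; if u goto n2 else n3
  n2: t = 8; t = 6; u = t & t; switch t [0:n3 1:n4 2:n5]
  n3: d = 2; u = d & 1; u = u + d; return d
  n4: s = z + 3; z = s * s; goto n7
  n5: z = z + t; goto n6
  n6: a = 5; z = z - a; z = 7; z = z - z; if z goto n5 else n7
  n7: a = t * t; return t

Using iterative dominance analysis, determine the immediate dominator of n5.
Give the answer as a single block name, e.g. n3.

idom tree: n1←n0 n2←n1 n3←n1 n4←n2 n5←n2 n6←n5 n7←n2
Join-block Dom:
  n3: preds {n1,n2}: {n0,n1} ∩ {n0,n1,n2} = {n0,n1}; idom=n1
  n5: preds {n2,n6}: {n0,n1,n2} ∩ {n0,n1,n2,n5,n6} = {n0,n1,n2}; idom=n2
  n7: preds {n4,n6}: {n0,n1,n2,n4} ∩ {n0,n1,n2,n5,n6} = {n0,n1,n2}; idom=n2

idom(n5) = n2

Answer: n2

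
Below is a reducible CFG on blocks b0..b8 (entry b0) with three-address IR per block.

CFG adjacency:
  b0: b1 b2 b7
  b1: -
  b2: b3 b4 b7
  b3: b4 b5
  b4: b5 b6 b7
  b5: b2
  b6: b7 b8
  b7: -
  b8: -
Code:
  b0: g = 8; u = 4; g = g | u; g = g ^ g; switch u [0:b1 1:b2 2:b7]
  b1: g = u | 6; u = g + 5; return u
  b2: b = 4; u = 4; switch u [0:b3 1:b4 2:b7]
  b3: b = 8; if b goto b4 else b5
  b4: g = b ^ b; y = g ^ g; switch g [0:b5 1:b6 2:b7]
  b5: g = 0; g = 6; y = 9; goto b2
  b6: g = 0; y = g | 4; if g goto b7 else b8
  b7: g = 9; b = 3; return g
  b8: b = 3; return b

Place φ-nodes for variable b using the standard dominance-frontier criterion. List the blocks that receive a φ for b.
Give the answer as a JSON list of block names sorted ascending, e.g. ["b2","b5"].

Answer: ["b2", "b4", "b5", "b7"]

Derivation:
idom tree: b1←b0 b2←b0 b3←b2 b4←b2 b5←b2 b6←b4 b7←b0 b8←b6
Join-block Dom:
  b2: preds {b0,b5}: {b0} ∩ {b0,b2,b5} = {b0}; idom=b0
  b4: preds {b2,b3}: {b0,b2} ∩ {b0,b2,b3} = {b0,b2}; idom=b2
  b5: preds {b3,b4}: {b0,b2,b3} ∩ {b0,b2,b4} = {b0,b2}; idom=b2
  b7: preds {b0,b2,b4,b6}: {b0} ∩ {b0,b2} ∩ {b0,b2,b4} ∩ {b0,b2,b4,b6} = {b0}; idom=b0

Frontier:
  join b2 pred b0: · stop@b0
  join b2 pred b5: b5→b2 stop@b0
  join b4 pred b2: · stop@b2
  join b4 pred b3: b3 stop@b2
  join b5 pred b3: b3 stop@b2
  join b5 pred b4: b4 stop@b2
  join b7 pred b0: · stop@b0
  join b7 pred b2: b2 stop@b0
  join b7 pred b4: b4→b2 stop@b0
  join b7 pred b6: b6→b4→b2 stop@b0
  b0 → ∅
  b1 → ∅
  b2 → {b2,b7}
  b3 → {b4,b5}
  b4 → {b5,b7}
  b5 → {b2}
  b6 → {b7}
  b7 → ∅
  b8 → ∅

φ for b: defs {b2,b3,b7,b8}
  DF⁺ = {b2,b4,b5,b7}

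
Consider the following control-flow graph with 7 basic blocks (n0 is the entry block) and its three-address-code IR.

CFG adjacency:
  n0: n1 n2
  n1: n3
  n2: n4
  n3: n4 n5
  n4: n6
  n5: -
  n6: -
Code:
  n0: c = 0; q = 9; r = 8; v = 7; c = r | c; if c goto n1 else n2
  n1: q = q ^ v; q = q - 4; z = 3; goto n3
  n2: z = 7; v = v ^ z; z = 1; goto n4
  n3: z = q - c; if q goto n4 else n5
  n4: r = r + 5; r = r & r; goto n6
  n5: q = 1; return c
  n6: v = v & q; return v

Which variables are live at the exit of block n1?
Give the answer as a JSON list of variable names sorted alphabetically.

Answer: ["c", "q", "r", "v"]

Derivation:
Per-block:
  n0: def={c,q,r,v} ue=∅
  n1: def={q,z} ue={q,v}
  n2: def={v,z} ue={v}
  n3: def={z} ue={c,q}
  n4: def={r} ue={r}
  n5: def={q} ue={c}
  n6: def={v} ue={q,v}

Liveness:
  n0 li=∅ lo={c,q,r,v}
  n1 li={c,q,r,v} lo={c,q,r,v}
  n2 li={q,r,v} lo={q,r,v}
  n3 li={c,q,r,v} lo={c,q,r,v}
  n4 li={q,r,v} lo={q,v}
  n5 li={c} lo=∅
  n6 li={q,v} lo=∅

live-out(n1) = ["c", "q", "r", "v"]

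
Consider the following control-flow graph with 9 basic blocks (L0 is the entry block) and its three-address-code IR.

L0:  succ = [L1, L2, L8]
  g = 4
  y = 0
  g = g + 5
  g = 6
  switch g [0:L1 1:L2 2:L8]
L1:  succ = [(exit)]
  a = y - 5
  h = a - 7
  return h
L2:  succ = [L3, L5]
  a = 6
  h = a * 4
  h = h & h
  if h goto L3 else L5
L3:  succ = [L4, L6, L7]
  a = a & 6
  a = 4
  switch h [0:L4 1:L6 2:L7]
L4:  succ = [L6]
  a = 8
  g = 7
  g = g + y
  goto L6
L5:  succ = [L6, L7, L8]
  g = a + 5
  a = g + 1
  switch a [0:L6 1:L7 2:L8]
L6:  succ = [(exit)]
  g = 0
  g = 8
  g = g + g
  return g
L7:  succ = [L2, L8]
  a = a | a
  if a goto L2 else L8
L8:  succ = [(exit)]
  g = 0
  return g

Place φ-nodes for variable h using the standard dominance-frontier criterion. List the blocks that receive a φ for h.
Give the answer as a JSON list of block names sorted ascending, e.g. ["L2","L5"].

idom tree: L1←L0 L2←L0 L3←L2 L4←L3 L5←L2 L6←L2 L7←L2 L8←L0
Dom at joins:
  L2: preds {L0,L7}: {L0} ∩ {L0,L2,L7} = {L0}; idom=L0
  L6: preds {L3,L4,L5}: {L0,L2,L3} ∩ {L0,L2,L3,L4} ∩ {L0,L2,L5} = {L0,L2}; idom=L2
  L7: preds {L3,L5}: {L0,L2,L3} ∩ {L0,L2,L5} = {L0,L2}; idom=L2
  L8: preds {L0,L5,L7}: {L0} ∩ {L0,L2,L5} ∩ {L0,L2,L7} = {L0}; idom=L0

DF walk-up:
  L2←L0: walk · to L0
  L2←L7: walk L7→L2 to L0
  L6←L3: walk L3 to L2
  L6←L4: walk L4→L3 to L2
  L6←L5: walk L5 to L2
  L7←L3: walk L3 to L2
  L7←L5: walk L5 to L2
  L8←L0: walk · to L0
  L8←L5: walk L5→L2 to L0
  L8←L7: walk L7→L2 to L0
  L0: DF=∅
  L1: DF=∅
  L2: DF={L2,L8}
  L3: DF={L6,L7}
  L4: DF={L6}
  L5: DF={L6,L7,L8}
  L6: DF=∅
  L7: DF={L2,L8}
  L8: DF=∅

φ for h: defs {L1,L2}
  DF⁺ = {L2,L8}

Answer: ["L2", "L8"]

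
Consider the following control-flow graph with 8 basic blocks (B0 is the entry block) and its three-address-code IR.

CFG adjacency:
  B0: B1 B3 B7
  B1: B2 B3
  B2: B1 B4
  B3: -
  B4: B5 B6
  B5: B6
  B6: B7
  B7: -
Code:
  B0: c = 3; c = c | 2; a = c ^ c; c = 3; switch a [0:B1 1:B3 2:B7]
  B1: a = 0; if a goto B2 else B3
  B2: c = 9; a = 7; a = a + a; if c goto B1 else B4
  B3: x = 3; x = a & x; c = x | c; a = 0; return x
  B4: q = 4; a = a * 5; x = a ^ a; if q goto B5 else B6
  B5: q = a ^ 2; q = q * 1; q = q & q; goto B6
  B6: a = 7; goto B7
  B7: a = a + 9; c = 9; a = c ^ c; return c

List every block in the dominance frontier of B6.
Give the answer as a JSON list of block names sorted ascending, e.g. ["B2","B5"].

idom tree: B1←B0 B2←B1 B3←B0 B4←B2 B5←B4 B6←B4 B7←B0
Join-block Dom:
  B1: preds {B0,B2}: {B0} ∩ {B0,B1,B2} = {B0}; idom=B0
  B3: preds {B0,B1}: {B0} ∩ {B0,B1} = {B0}; idom=B0
  B6: preds {B4,B5}: {B0,B1,B2,B4} ∩ {B0,B1,B2,B4,B5} = {B0,B1,B2,B4}; idom=B4
  B7: preds {B0,B6}: {B0} ∩ {B0,B1,B2,B4,B6} = {B0}; idom=B0

DF derivation:
  join B1 pred B0: · stop@B0
  join B1 pred B2: B2→B1 stop@B0
  join B3 pred B0: · stop@B0
  join B3 pred B1: B1 stop@B0
  join B6 pred B4: · stop@B4
  join B6 pred B5: B5 stop@B4
  join B7 pred B0: · stop@B0
  join B7 pred B6: B6→B4→B2→B1 stop@B0
  DF(B0)=∅
  DF(B1)={B1,B3,B7}
  DF(B2)={B1,B7}
  DF(B3)=∅
  DF(B4)={B7}
  DF(B5)={B6}
  DF(B6)={B7}
  DF(B7)=∅

DF(B6) = ["B7"]

Answer: ["B7"]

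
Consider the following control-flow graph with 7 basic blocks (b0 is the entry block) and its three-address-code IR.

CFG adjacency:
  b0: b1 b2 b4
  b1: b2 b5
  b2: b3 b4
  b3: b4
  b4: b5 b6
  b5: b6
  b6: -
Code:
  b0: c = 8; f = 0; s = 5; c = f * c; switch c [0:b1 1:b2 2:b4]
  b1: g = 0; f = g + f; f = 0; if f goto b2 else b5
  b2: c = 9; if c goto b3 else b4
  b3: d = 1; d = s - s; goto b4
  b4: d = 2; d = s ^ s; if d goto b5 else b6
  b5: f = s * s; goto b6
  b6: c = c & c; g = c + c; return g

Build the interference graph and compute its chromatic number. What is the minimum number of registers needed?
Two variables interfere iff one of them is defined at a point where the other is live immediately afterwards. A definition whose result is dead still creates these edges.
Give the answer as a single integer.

Answer: 4

Analysis:
Per-block:
  b0 def {c,f,s} use ∅
  b1 def {f,g} use {f}
  b2 def {c} use ∅
  b3 def {d} use {s}
  b4 def {d} use {s}
  b5 def {f} use {s}
  b6 def {c,g} use {c}

Live sets:
  b0: in=∅ out={c,f,s}
  b1: in={c,f,s} out={c,s}
  b2: in={s} out={c,s}
  b3: in={c,s} out={c,s}
  b4: in={c,s} out={c,s}
  b5: in={c,s} out={c}
  b6: in={c} out=∅

Interference:
  c — {d,f,g,s}
  d — {c,s}
  f — {c,g,s}
  g — {c,f,s}
  s — {c,d,f,g}

Colouring:
  lower bound: {c,f,g,s} mutually conflict ⇒ χ ≥ 4
  4-colouring: R0={c}  R1={s}  R2={d,f}  R3={g}
  χ = 4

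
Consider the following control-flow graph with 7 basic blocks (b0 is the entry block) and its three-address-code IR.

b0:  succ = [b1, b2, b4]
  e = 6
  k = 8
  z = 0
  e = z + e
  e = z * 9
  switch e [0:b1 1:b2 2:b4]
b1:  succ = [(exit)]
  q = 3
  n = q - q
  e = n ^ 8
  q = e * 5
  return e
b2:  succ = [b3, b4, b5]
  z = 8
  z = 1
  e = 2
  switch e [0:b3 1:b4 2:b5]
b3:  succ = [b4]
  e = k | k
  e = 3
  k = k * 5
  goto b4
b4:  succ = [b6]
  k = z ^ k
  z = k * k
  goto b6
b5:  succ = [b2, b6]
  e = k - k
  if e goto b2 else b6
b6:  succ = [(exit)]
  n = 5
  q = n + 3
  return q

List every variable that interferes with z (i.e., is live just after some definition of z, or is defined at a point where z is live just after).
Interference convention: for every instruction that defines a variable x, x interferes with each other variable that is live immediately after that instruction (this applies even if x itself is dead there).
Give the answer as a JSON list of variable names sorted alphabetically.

def/use:
  b0: {e,k,z} / ∅
  b1: {e,n,q} / ∅
  b2: {e,z} / ∅
  b3: {e,k} / {k}
  b4: {k,z} / {k,z}
  b5: {e} / {k}
  b6: {n,q} / ∅

Liveness:
  b0: in=∅ out={k,z}
  b1: in=∅ out=∅
  b2: in={k} out={k,z}
  b3: in={k,z} out={k,z}
  b4: in={k,z} out=∅
  b5: in={k} out={k}
  b6: in=∅ out=∅

Interference:
  e — {k,q,z}
  k — {e,z}
  n — ∅
  q — {e}
  z — {e,k}

N(z) = ["e", "k"]

Answer: ["e", "k"]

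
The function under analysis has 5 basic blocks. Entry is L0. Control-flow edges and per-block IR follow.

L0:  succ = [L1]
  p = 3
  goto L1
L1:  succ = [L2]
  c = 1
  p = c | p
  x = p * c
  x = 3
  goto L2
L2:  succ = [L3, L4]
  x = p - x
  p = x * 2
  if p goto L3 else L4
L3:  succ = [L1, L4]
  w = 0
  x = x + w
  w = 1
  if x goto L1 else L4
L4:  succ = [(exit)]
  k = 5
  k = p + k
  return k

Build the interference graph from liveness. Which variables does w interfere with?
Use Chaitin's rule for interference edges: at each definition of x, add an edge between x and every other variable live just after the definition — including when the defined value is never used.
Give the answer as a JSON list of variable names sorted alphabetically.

Per-block:
  L0 def {p} use ∅
  L1 def {c,p,x} use {p}
  L2 def {p,x} use {p,x}
  L3 def {w,x} use {x}
  L4 def {k} use {p}

Backward fixpoint:
  L0: in=∅ out={p}
  L1: in={p} out={p,x}
  L2: in={p,x} out={p,x}
  L3: in={p,x} out={p}
  L4: in={p} out=∅

Interference:
  c: {p}
  k: {p}
  p: {c,k,w,x}
  w: {p,x}
  x: {p,w}

N(w) = ["p", "x"]

Answer: ["p", "x"]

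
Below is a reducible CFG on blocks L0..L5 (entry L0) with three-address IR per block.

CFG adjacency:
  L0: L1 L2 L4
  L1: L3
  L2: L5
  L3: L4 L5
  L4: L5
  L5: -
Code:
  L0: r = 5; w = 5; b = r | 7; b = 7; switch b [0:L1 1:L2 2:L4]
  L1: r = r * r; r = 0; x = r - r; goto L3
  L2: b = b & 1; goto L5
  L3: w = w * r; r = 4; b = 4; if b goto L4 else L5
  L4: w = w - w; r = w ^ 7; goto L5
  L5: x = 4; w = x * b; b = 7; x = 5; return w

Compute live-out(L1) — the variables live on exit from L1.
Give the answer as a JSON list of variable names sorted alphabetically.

def/use:
  L0: {b,r,w} / ∅
  L1: {r,x} / {r}
  L2: {b} / {b}
  L3: {b,r,w} / {r,w}
  L4: {r,w} / {w}
  L5: {b,w,x} / {b}

Live sets:
  live L0: ∅→{b,r,w}
  live L1: {r,w}→{r,w}
  live L2: {b}→{b}
  live L3: {r,w}→{b,w}
  live L4: {b,w}→{b}
  live L5: {b}→∅

live-out(L1) = ["r", "w"]

Answer: ["r", "w"]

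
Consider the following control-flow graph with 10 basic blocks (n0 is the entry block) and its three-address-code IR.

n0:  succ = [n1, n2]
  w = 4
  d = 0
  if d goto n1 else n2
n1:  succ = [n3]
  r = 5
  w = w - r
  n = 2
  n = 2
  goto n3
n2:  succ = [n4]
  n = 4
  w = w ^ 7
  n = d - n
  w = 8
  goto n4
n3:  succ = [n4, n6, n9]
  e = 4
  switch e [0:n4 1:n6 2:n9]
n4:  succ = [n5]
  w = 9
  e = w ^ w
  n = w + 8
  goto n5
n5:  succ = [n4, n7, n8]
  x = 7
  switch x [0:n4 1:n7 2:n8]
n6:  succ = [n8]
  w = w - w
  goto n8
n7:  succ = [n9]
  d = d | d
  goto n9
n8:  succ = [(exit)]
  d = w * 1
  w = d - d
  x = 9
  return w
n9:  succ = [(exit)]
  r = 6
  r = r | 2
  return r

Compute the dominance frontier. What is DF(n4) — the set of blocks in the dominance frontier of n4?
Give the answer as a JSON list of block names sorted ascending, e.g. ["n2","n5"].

idom tree: n1←n0 n2←n0 n3←n1 n4←n0 n5←n4 n6←n3 n7←n5 n8←n0 n9←n0
Dom∩ at merges:
  n4: preds {n2,n3,n5}: {n0,n2} ∩ {n0,n1,n3} ∩ {n0,n4,n5} = {n0}; idom=n0
  n8: preds {n5,n6}: {n0,n4,n5} ∩ {n0,n1,n3,n6} = {n0}; idom=n0
  n9: preds {n3,n7}: {n0,n1,n3} ∩ {n0,n4,n5,n7} = {n0}; idom=n0

DF walk-up:
  join n4 pred n2: n2 stop@n0
  join n4 pred n3: n3→n1 stop@n0
  join n4 pred n5: n5→n4 stop@n0
  join n8 pred n5: n5→n4 stop@n0
  join n8 pred n6: n6→n3→n1 stop@n0
  join n9 pred n3: n3→n1 stop@n0
  join n9 pred n7: n7→n5→n4 stop@n0
  DF(n0)=∅
  DF(n1)={n4,n8,n9}
  DF(n2)={n4}
  DF(n3)={n4,n8,n9}
  DF(n4)={n4,n8,n9}
  DF(n5)={n4,n8,n9}
  DF(n6)={n8}
  DF(n7)={n9}
  DF(n8)=∅
  DF(n9)=∅

DF(n4) = ["n4", "n8", "n9"]

Answer: ["n4", "n8", "n9"]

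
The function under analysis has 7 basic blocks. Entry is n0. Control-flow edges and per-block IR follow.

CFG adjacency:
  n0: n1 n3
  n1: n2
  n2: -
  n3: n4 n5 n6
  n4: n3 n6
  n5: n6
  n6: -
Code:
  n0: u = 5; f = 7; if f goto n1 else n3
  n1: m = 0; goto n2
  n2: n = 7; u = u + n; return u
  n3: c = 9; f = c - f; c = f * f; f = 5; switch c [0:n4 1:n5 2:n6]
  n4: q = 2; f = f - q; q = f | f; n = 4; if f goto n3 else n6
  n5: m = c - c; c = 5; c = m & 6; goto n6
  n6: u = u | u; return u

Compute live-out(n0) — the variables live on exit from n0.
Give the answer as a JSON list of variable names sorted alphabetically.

def/use:
  n0: def={f,u} ue=∅
  n1: def={m} ue=∅
  n2: def={n,u} ue={u}
  n3: def={c,f} ue={f}
  n4: def={f,n,q} ue={f}
  n5: def={c,m} ue={c}
  n6: def={u} ue={u}

Liveness:
  n0: in=∅ out={f,u}
  n1: in={u} out={u}
  n2: in={u} out=∅
  n3: in={f,u} out={c,f,u}
  n4: in={f,u} out={f,u}
  n5: in={c,u} out={u}
  n6: in={u} out=∅

live-out(n0) = ["f", "u"]

Answer: ["f", "u"]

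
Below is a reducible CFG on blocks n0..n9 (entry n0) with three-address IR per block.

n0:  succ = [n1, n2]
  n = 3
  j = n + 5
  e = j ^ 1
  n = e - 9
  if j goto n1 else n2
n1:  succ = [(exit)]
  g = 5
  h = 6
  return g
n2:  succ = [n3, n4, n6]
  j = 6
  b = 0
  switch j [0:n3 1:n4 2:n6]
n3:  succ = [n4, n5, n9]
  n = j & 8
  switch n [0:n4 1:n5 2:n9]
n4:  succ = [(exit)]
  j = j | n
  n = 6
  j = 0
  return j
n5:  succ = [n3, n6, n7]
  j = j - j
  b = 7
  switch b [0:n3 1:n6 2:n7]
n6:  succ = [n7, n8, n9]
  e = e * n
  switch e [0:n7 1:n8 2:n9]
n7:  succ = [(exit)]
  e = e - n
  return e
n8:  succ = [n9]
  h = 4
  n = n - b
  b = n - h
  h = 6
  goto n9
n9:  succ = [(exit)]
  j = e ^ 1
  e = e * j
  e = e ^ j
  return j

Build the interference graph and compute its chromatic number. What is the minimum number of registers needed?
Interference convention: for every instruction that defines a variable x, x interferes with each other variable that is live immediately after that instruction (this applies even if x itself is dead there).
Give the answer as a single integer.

Answer: 4

Derivation:
Block summaries:
  n0 def {e,j,n} use ∅
  n1 def {g,h} use ∅
  n2 def {b,j} use ∅
  n3 def {n} use {j}
  n4 def {j,n} use {j,n}
  n5 def {b,j} use {j}
  n6 def {e} use {e,n}
  n7 def {e} use {e,n}
  n8 def {b,h,n} use {b,n}
  n9 def {e,j} use {e}

Liveness:
  n0: in=∅ out={e,n}
  n1: in=∅ out=∅
  n2: in={e,n} out={b,e,j,n}
  n3: in={e,j} out={e,j,n}
  n4: in={j,n} out=∅
  n5: in={e,j,n} out={b,e,j,n}
  n6: in={b,e,n} out={b,e,n}
  n7: in={e,n} out=∅
  n8: in={b,e,n} out={e}
  n9: in={e} out=∅

Interfere edges:
  b — {e,h,j,n}
  e — {b,h,j,n}
  g — {h}
  h — {b,e,g,n}
  j — {b,e,n}
  n — {b,e,h,j}

Chromatic number:
  {b,e,h,n} pairwise interfere (4-clique) ⇒ χ ≥ 4
  assign b→r0 e→r1 g→r0 h→r2 j→r2 n→r3 — no edge inside a register ⇒ χ ≤ 4
  χ = 4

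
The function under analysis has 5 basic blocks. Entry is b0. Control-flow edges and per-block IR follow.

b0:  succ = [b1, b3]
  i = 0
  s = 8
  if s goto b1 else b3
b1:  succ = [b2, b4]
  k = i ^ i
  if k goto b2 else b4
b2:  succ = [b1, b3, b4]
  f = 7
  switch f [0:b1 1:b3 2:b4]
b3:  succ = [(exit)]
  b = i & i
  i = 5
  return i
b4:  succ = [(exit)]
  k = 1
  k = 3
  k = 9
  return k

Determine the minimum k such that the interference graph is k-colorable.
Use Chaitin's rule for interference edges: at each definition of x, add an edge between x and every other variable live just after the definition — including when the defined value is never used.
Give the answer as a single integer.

Answer: 2

Derivation:
Per-block:
  b0: {i,s} / ∅
  b1: {k} / {i}
  b2: {f} / ∅
  b3: {b,i} / {i}
  b4: {k} / ∅

Backward fixpoint:
  live b0: ∅→{i}
  live b1: {i}→{i}
  live b2: {i}→{i}
  live b3: {i}→∅
  live b4: ∅→∅

Interference:
  b↔∅
  f↔{i}
  i↔{f,k,s}
  k↔{i}
  s↔{i}

Colouring:
  lower bound: {f,i} mutually conflict ⇒ χ ≥ 2
  assign b→c0 f→c1 i→c0 k→c1 s→c1 — no edge inside a register ⇒ χ ≤ 2
  χ = 2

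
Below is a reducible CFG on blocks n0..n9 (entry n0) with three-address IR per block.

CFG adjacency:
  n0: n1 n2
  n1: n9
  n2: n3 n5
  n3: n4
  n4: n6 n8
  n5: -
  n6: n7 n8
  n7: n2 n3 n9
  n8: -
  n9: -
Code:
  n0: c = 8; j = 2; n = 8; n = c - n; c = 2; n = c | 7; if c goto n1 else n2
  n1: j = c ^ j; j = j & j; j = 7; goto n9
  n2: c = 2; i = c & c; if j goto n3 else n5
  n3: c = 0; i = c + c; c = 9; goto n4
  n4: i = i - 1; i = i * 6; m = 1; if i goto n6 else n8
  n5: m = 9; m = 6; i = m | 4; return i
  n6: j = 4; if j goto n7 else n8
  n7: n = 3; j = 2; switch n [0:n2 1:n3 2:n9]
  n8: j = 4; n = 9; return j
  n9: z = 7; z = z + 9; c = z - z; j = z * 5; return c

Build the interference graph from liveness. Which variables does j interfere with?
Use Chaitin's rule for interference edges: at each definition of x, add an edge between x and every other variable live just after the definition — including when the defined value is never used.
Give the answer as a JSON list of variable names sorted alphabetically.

def/use:
  n0: {c,j,n} / ∅
  n1: {j} / {c,j}
  n2: {c,i} / {j}
  n3: {c,i} / ∅
  n4: {i,m} / {i}
  n5: {i,m} / ∅
  n6: {j} / ∅
  n7: {j,n} / ∅
  n8: {j,n} / ∅
  n9: {c,j,z} / ∅

Live sets:
  n0: in=∅ out={c,j}
  n1: in={c,j} out=∅
  n2: in={j} out=∅
  n3: in=∅ out={i}
  n4: in={i} out=∅
  n5: in=∅ out=∅
  n6: in=∅ out=∅
  n7: in=∅ out={j}
  n8: in=∅ out=∅
  n9: in=∅ out=∅

Interference:
  c — {i,j,n,z}
  i — {c,j,m}
  j — {c,i,n}
  m — {i}
  n — {c,j}
  z — {c}

N(j) = ["c", "i", "n"]

Answer: ["c", "i", "n"]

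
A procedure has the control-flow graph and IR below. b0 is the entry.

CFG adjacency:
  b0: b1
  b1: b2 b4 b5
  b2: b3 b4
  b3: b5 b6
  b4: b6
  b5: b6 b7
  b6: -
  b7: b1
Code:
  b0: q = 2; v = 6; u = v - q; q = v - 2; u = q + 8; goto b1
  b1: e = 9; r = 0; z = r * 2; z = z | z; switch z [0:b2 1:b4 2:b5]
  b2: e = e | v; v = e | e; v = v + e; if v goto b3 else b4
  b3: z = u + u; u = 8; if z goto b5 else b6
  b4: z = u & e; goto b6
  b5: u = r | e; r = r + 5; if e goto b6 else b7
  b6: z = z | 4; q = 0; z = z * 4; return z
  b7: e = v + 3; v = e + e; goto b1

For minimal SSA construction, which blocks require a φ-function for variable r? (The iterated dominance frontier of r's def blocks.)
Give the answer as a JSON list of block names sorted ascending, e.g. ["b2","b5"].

idom tree: b1←b0 b2←b1 b3←b2 b4←b1 b5←b1 b6←b1 b7←b5
Join-block Dom:
  b1: preds {b0,b7}: {b0} ∩ {b0,b1,b5,b7} = {b0}; idom=b0
  b4: preds {b1,b2}: {b0,b1} ∩ {b0,b1,b2} = {b0,b1}; idom=b1
  b5: preds {b1,b3}: {b0,b1} ∩ {b0,b1,b2,b3} = {b0,b1}; idom=b1
  b6: preds {b3,b4,b5}: {b0,b1,b2,b3} ∩ {b0,b1,b4} ∩ {b0,b1,b5} = {b0,b1}; idom=b1

DF derivation:
  join b1 pred b0: · stop@b0
  join b1 pred b7: b7→b5→b1 stop@b0
  join b4 pred b1: · stop@b1
  join b4 pred b2: b2 stop@b1
  join b5 pred b1: · stop@b1
  join b5 pred b3: b3→b2 stop@b1
  join b6 pred b3: b3→b2 stop@b1
  join b6 pred b4: b4 stop@b1
  join b6 pred b5: b5 stop@b1
  b0 → ∅
  b1 → {b1}
  b2 → {b4,b5,b6}
  b3 → {b5,b6}
  b4 → {b6}
  b5 → {b1,b6}
  b6 → ∅
  b7 → {b1}

φ for r: defs {b1,b5}
  DF⁺ = {b1,b6}

Answer: ["b1", "b6"]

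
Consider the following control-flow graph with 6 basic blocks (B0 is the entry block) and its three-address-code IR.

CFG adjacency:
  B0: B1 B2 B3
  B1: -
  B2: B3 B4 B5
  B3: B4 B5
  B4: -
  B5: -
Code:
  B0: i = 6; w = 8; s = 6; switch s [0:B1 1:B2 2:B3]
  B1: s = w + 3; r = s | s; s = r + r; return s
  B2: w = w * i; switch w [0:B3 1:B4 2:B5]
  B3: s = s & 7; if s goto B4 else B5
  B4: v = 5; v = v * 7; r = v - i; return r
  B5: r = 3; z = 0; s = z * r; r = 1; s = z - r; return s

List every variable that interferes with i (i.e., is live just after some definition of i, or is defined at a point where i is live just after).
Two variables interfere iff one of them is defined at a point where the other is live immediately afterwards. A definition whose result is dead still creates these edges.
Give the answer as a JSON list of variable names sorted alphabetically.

def/use:
  B0: def={i,s,w} ue=∅
  B1: def={r,s} ue={w}
  B2: def={w} ue={i,w}
  B3: def={s} ue={s}
  B4: def={r,v} ue={i}
  B5: def={r,s,z} ue=∅

Liveness:
  B0: in=∅ out={i,s,w}
  B1: in={w} out=∅
  B2: in={i,s,w} out={i,s}
  B3: in={i,s} out={i}
  B4: in={i} out=∅
  B5: in=∅ out=∅

Conflict graph:
  i↔{s,v,w}
  r↔{z}
  s↔{i,w,z}
  v↔{i}
  w↔{i,s}
  z↔{r,s}

N(i) = ["s", "v", "w"]

Answer: ["s", "v", "w"]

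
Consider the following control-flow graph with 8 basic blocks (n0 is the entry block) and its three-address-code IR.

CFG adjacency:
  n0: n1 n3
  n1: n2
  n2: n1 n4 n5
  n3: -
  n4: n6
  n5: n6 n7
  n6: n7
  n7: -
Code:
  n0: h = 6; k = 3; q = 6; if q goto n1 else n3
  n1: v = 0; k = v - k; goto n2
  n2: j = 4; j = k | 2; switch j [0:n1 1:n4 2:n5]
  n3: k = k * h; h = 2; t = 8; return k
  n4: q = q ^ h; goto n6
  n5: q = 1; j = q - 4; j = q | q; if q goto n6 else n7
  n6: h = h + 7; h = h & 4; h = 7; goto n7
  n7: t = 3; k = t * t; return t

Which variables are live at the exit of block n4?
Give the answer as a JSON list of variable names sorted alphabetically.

Block summaries:
  n0: {h,k,q} / ∅
  n1: {k,v} / {k}
  n2: {j} / {k}
  n3: {h,k,t} / {h,k}
  n4: {q} / {h,q}
  n5: {j,q} / ∅
  n6: {h} / {h}
  n7: {k,t} / ∅

Backward fixpoint:
  n0: in=∅ out={h,k,q}
  n1: in={h,k,q} out={h,k,q}
  n2: in={h,k,q} out={h,k,q}
  n3: in={h,k} out=∅
  n4: in={h,q} out={h}
  n5: in={h} out={h}
  n6: in={h} out=∅
  n7: in=∅ out=∅

live-out(n4) = ["h"]

Answer: ["h"]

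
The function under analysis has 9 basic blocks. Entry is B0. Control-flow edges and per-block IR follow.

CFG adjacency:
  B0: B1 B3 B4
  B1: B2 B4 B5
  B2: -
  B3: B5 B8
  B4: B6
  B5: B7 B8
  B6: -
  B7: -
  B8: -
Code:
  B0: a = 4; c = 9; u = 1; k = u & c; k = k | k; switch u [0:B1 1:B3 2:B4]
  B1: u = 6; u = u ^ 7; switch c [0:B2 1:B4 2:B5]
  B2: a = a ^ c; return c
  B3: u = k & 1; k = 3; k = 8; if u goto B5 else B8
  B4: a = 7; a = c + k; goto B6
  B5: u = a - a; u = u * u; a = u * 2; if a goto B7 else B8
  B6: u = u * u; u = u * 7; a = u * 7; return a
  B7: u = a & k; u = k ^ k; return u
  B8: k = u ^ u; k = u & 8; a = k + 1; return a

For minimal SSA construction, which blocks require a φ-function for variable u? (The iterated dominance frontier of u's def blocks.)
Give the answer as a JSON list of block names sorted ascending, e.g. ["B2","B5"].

idom tree: B1←B0 B2←B1 B3←B0 B4←B0 B5←B0 B6←B4 B7←B5 B8←B0
Dom at joins:
  B4: preds {B0,B1}: {B0} ∩ {B0,B1} = {B0}; idom=B0
  B5: preds {B1,B3}: {B0,B1} ∩ {B0,B3} = {B0}; idom=B0
  B8: preds {B3,B5}: {B0,B3} ∩ {B0,B5} = {B0}; idom=B0

DF derivation:
  join B4 pred B0: · stop@B0
  join B4 pred B1: B1 stop@B0
  join B5 pred B1: B1 stop@B0
  join B5 pred B3: B3 stop@B0
  join B8 pred B3: B3 stop@B0
  join B8 pred B5: B5 stop@B0
  B0 → ∅
  B1 → {B4,B5}
  B2 → ∅
  B3 → {B5,B8}
  B4 → ∅
  B5 → {B8}
  B6 → ∅
  B7 → ∅
  B8 → ∅

φ for u: defs {B0,B1,B3,B5,B6,B7}
  DF⁺ = {B4,B5,B8}

Answer: ["B4", "B5", "B8"]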